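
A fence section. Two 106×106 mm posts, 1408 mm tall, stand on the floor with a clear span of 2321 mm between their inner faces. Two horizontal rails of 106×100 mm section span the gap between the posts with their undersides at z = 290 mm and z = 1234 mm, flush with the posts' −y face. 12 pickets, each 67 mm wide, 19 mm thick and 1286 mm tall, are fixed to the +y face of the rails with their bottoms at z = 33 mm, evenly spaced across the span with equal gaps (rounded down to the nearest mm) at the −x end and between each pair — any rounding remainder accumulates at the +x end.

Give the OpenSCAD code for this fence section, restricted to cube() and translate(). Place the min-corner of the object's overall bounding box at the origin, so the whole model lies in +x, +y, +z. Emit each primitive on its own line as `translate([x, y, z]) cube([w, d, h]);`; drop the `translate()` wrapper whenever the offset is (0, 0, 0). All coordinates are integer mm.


cube([106, 106, 1408]);
translate([2427, 0, 0]) cube([106, 106, 1408]);
translate([106, 0, 290]) cube([2321, 106, 100]);
translate([106, 0, 1234]) cube([2321, 106, 100]);
translate([222, 106, 33]) cube([67, 19, 1286]);
translate([405, 106, 33]) cube([67, 19, 1286]);
translate([588, 106, 33]) cube([67, 19, 1286]);
translate([771, 106, 33]) cube([67, 19, 1286]);
translate([954, 106, 33]) cube([67, 19, 1286]);
translate([1137, 106, 33]) cube([67, 19, 1286]);
translate([1320, 106, 33]) cube([67, 19, 1286]);
translate([1503, 106, 33]) cube([67, 19, 1286]);
translate([1686, 106, 33]) cube([67, 19, 1286]);
translate([1869, 106, 33]) cube([67, 19, 1286]);
translate([2052, 106, 33]) cube([67, 19, 1286]);
translate([2235, 106, 33]) cube([67, 19, 1286]);


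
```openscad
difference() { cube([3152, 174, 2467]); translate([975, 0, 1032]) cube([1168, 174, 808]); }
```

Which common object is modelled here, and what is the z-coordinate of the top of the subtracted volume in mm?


A wall with a window opening. The window head height is 1840 mm.

A wall with a rectangular opening subtracted — a window. Sill at z = 1032, opening 808 mm tall, so the head is at 1032 + 808 = 1840 mm.


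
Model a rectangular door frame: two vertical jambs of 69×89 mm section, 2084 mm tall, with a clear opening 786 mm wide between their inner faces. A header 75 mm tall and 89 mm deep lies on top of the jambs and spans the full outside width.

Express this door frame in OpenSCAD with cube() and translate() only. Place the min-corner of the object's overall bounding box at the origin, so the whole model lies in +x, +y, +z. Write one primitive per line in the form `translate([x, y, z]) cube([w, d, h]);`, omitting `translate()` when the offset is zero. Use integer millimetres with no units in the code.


cube([69, 89, 2084]);
translate([855, 0, 0]) cube([69, 89, 2084]);
translate([0, 0, 2084]) cube([924, 89, 75]);


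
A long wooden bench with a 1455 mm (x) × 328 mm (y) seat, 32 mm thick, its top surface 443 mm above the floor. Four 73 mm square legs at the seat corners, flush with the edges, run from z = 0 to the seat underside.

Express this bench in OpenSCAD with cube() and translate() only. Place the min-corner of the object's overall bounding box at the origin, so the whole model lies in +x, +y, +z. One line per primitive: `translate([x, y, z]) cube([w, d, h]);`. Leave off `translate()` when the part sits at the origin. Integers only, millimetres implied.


translate([0, 0, 411]) cube([1455, 328, 32]);
cube([73, 73, 411]);
translate([0, 255, 0]) cube([73, 73, 411]);
translate([1382, 0, 0]) cube([73, 73, 411]);
translate([1382, 255, 0]) cube([73, 73, 411]);


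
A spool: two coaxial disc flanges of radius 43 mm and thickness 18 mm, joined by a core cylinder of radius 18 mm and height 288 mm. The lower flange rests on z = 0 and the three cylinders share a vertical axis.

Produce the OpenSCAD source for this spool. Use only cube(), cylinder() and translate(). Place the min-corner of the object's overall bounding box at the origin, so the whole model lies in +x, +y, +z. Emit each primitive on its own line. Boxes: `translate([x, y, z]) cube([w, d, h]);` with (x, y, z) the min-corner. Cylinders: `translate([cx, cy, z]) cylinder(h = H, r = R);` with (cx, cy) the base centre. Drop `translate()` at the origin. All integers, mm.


translate([43, 43, 0]) cylinder(h = 18, r = 43);
translate([43, 43, 18]) cylinder(h = 288, r = 18);
translate([43, 43, 306]) cylinder(h = 18, r = 43);


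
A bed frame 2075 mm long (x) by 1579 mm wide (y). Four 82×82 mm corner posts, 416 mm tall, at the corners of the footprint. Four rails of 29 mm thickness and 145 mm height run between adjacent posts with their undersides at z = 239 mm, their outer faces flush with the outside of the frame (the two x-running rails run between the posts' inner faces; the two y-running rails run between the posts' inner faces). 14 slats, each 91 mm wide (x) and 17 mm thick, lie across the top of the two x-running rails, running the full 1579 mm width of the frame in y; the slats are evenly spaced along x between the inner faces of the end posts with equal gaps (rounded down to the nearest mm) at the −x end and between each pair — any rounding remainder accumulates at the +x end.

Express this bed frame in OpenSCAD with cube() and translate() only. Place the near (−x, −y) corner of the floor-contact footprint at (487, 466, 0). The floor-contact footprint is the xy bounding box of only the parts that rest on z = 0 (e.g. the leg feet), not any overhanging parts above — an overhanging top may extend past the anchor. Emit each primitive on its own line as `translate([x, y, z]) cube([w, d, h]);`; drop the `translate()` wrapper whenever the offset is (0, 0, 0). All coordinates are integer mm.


// slat z = rail_z + rail_h = 239 + 145 = 384
// slat gap = ⌊(1911 − 14·91) / 15⌋ = 42
translate([487, 466, 0]) cube([82, 82, 416]);
translate([487, 1963, 0]) cube([82, 82, 416]);
translate([2480, 466, 0]) cube([82, 82, 416]);
translate([2480, 1963, 0]) cube([82, 82, 416]);
translate([569, 466, 239]) cube([1911, 29, 145]);
translate([569, 2016, 239]) cube([1911, 29, 145]);
translate([487, 548, 239]) cube([29, 1415, 145]);
translate([2533, 548, 239]) cube([29, 1415, 145]);
translate([611, 466, 384]) cube([91, 1579, 17]);
translate([744, 466, 384]) cube([91, 1579, 17]);
translate([877, 466, 384]) cube([91, 1579, 17]);
translate([1010, 466, 384]) cube([91, 1579, 17]);
translate([1143, 466, 384]) cube([91, 1579, 17]);
translate([1276, 466, 384]) cube([91, 1579, 17]);
translate([1409, 466, 384]) cube([91, 1579, 17]);
translate([1542, 466, 384]) cube([91, 1579, 17]);
translate([1675, 466, 384]) cube([91, 1579, 17]);
translate([1808, 466, 384]) cube([91, 1579, 17]);
translate([1941, 466, 384]) cube([91, 1579, 17]);
translate([2074, 466, 384]) cube([91, 1579, 17]);
translate([2207, 466, 384]) cube([91, 1579, 17]);
translate([2340, 466, 384]) cube([91, 1579, 17]);


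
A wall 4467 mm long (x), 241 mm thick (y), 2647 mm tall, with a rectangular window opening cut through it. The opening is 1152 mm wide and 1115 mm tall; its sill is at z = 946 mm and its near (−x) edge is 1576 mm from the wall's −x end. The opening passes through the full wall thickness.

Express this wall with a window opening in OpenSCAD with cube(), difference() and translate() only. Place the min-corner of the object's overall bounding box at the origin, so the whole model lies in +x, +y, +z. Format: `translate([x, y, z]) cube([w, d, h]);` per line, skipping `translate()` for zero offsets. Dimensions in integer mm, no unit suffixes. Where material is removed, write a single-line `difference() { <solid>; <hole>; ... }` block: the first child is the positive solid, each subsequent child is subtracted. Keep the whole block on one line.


difference() { cube([4467, 241, 2647]); translate([1576, 0, 946]) cube([1152, 241, 1115]); }


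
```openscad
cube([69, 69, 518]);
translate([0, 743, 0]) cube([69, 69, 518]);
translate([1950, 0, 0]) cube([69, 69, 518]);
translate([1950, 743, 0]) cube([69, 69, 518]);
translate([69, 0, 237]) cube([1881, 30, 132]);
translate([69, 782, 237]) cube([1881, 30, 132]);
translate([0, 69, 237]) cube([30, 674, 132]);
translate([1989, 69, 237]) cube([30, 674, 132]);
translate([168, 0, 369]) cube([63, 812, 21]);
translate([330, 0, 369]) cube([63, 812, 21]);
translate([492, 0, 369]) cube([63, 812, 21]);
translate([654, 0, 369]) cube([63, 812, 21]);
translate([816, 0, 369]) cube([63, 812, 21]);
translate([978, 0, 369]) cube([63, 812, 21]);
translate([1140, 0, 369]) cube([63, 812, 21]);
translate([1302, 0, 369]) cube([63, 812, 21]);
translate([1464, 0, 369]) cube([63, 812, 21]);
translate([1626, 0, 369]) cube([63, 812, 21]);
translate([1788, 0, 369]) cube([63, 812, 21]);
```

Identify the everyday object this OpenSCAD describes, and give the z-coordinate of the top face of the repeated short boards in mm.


A bed frame. The slat-top height is 390 mm.

Four posts, four rails, and a row of slats — a bed frame. Slats sit on the rails at z = 237 + 132 = 369; with slat thickness 21, the top is 390 mm.


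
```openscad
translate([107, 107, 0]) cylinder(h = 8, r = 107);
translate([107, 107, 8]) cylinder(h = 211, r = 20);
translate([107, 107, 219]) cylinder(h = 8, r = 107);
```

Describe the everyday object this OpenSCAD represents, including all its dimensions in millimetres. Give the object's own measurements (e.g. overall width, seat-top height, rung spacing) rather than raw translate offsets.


A spool: two coaxial disc flanges of radius 107 mm and thickness 8 mm, joined by a core cylinder of radius 20 mm and height 211 mm. The lower flange rests on z = 0 and the three cylinders share a vertical axis.


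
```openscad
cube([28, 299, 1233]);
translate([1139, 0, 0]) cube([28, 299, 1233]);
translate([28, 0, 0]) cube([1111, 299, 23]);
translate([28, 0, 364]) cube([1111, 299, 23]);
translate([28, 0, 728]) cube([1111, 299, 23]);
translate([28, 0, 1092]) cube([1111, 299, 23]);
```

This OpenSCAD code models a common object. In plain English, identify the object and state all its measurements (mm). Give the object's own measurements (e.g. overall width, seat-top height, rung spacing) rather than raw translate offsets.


An open bookshelf. Two side panels, each 28 mm thick, 299 mm deep and 1233 mm tall, stand 1167 mm apart (outside-to-outside). Between them sit 4 shelves, each 23 mm thick and 299 mm deep, spanning the full gap between the sides. The bottom shelf rests on the floor (its underside at z = 0) and the clear gap between one shelf's top and the next shelf's underside is 341 mm.


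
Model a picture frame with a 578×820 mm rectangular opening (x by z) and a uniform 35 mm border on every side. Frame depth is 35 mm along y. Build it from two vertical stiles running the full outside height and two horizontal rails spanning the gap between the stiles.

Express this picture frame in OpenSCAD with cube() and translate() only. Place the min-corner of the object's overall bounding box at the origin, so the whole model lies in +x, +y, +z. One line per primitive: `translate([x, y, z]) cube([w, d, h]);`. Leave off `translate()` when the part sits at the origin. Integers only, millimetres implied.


cube([35, 35, 890]);
translate([613, 0, 0]) cube([35, 35, 890]);
translate([35, 0, 0]) cube([578, 35, 35]);
translate([35, 0, 855]) cube([578, 35, 35]);


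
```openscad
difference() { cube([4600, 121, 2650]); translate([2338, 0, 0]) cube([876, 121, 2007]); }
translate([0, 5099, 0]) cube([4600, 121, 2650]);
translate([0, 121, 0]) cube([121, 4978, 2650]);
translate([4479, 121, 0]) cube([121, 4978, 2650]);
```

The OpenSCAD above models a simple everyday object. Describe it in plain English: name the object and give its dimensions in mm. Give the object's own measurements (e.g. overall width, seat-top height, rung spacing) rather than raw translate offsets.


A single room: four walls, each 2650 mm tall and 121 mm thick, enclosing an outside footprint 4600×5220 mm (x × y), no floor or roof. The front and back walls (−y and +y sides) run the full x-width; the side walls fit between their inner faces. A door opening 876 mm wide and 2007 mm tall is cut through the front wall from the floor up, its −x edge 2338 mm from the wall's −x end.


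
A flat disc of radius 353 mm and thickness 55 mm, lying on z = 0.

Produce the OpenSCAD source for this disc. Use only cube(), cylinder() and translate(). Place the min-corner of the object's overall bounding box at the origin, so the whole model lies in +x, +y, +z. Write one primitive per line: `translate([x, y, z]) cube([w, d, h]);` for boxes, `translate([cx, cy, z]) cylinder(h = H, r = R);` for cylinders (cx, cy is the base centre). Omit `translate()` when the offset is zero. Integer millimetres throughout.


translate([353, 353, 0]) cylinder(h = 55, r = 353);


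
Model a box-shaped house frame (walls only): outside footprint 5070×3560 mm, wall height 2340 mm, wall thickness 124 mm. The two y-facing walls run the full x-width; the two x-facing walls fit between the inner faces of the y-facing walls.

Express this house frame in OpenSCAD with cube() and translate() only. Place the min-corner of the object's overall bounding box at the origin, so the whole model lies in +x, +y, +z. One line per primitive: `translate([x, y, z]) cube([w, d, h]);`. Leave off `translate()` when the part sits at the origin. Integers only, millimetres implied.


cube([5070, 124, 2340]);
translate([0, 3436, 0]) cube([5070, 124, 2340]);
translate([0, 124, 0]) cube([124, 3312, 2340]);
translate([4946, 124, 0]) cube([124, 3312, 2340]);


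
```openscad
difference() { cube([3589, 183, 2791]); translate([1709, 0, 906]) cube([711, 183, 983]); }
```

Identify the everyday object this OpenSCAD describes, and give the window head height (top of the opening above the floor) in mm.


A wall with a window opening. The window head height is 1889 mm.

A wall with a rectangular opening subtracted — a window. Sill at z = 906, opening 983 mm tall, so the head is at 906 + 983 = 1889 mm.


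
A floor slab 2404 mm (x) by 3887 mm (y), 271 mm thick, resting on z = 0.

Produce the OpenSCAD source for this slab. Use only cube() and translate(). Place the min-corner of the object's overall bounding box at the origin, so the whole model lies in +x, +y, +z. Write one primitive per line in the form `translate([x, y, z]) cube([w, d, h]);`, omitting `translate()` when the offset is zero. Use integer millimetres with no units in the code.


cube([2404, 3887, 271]);


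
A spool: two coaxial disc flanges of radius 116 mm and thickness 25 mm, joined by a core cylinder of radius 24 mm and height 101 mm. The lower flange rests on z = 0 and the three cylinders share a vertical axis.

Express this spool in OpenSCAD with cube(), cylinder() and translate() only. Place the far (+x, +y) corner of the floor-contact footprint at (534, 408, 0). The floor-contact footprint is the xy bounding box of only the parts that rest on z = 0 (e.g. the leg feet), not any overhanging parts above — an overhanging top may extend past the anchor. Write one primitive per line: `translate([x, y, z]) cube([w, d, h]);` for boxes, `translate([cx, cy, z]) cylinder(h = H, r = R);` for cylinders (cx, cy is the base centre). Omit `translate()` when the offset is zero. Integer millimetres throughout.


translate([418, 292, 0]) cylinder(h = 25, r = 116);
translate([418, 292, 25]) cylinder(h = 101, r = 24);
translate([418, 292, 126]) cylinder(h = 25, r = 116);


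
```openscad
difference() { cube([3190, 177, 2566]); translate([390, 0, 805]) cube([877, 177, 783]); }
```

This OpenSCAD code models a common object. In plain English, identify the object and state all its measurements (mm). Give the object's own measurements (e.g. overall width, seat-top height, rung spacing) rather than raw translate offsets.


A wall 3190 mm long (x), 177 mm thick (y), 2566 mm tall, with a rectangular window opening cut through it. The opening is 877 mm wide and 783 mm tall; its sill is at z = 805 mm and its near (−x) edge is 390 mm from the wall's −x end. The opening passes through the full wall thickness.


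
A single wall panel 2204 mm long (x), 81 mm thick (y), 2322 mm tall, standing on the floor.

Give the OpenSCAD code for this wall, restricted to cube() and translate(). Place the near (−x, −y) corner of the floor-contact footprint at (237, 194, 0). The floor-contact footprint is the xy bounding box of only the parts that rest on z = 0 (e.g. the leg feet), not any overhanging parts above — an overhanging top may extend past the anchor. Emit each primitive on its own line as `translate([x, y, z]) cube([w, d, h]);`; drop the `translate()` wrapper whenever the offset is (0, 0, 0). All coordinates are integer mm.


translate([237, 194, 0]) cube([2204, 81, 2322]);


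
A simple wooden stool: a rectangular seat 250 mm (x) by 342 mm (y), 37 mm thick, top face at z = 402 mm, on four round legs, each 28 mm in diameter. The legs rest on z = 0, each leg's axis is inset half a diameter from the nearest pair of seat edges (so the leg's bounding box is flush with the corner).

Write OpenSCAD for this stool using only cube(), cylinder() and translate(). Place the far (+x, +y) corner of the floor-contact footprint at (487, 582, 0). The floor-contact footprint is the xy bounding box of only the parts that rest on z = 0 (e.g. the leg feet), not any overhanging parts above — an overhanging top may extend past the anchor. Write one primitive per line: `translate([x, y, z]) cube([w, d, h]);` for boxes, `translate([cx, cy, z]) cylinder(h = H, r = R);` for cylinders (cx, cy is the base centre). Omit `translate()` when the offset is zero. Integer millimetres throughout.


translate([237, 240, 365]) cube([250, 342, 37]);
translate([251, 254, 0]) cylinder(h = 365, r = 14);
translate([473, 254, 0]) cylinder(h = 365, r = 14);
translate([251, 568, 0]) cylinder(h = 365, r = 14);
translate([473, 568, 0]) cylinder(h = 365, r = 14);


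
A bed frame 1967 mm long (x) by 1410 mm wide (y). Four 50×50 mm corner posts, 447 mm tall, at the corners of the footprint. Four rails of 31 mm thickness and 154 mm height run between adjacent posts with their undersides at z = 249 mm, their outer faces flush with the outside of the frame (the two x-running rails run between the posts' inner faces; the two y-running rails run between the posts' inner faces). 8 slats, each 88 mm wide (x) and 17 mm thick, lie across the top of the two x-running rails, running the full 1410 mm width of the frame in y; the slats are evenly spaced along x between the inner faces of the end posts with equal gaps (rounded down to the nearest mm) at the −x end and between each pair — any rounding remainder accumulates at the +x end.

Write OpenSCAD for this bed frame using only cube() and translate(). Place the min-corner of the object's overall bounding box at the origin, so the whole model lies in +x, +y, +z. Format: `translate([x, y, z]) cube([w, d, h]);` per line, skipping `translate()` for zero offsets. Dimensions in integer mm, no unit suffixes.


cube([50, 50, 447]);
translate([0, 1360, 0]) cube([50, 50, 447]);
translate([1917, 0, 0]) cube([50, 50, 447]);
translate([1917, 1360, 0]) cube([50, 50, 447]);
translate([50, 0, 249]) cube([1867, 31, 154]);
translate([50, 1379, 249]) cube([1867, 31, 154]);
translate([0, 50, 249]) cube([31, 1310, 154]);
translate([1936, 50, 249]) cube([31, 1310, 154]);
translate([179, 0, 403]) cube([88, 1410, 17]);
translate([396, 0, 403]) cube([88, 1410, 17]);
translate([613, 0, 403]) cube([88, 1410, 17]);
translate([830, 0, 403]) cube([88, 1410, 17]);
translate([1047, 0, 403]) cube([88, 1410, 17]);
translate([1264, 0, 403]) cube([88, 1410, 17]);
translate([1481, 0, 403]) cube([88, 1410, 17]);
translate([1698, 0, 403]) cube([88, 1410, 17]);


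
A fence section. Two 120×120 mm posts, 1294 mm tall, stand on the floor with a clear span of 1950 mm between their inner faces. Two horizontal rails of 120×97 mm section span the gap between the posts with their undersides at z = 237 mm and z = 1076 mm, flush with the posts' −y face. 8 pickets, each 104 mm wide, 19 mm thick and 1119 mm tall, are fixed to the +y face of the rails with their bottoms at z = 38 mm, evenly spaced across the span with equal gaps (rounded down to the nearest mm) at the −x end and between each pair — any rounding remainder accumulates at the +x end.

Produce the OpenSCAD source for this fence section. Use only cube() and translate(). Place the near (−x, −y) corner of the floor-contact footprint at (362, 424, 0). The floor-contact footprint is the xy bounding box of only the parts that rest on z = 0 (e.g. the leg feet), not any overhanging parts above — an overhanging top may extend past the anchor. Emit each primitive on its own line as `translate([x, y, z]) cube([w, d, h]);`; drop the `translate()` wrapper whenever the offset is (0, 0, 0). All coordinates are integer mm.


translate([362, 424, 0]) cube([120, 120, 1294]);
translate([2432, 424, 0]) cube([120, 120, 1294]);
translate([482, 424, 237]) cube([1950, 120, 97]);
translate([482, 424, 1076]) cube([1950, 120, 97]);
translate([606, 544, 38]) cube([104, 19, 1119]);
translate([834, 544, 38]) cube([104, 19, 1119]);
translate([1062, 544, 38]) cube([104, 19, 1119]);
translate([1290, 544, 38]) cube([104, 19, 1119]);
translate([1518, 544, 38]) cube([104, 19, 1119]);
translate([1746, 544, 38]) cube([104, 19, 1119]);
translate([1974, 544, 38]) cube([104, 19, 1119]);
translate([2202, 544, 38]) cube([104, 19, 1119]);


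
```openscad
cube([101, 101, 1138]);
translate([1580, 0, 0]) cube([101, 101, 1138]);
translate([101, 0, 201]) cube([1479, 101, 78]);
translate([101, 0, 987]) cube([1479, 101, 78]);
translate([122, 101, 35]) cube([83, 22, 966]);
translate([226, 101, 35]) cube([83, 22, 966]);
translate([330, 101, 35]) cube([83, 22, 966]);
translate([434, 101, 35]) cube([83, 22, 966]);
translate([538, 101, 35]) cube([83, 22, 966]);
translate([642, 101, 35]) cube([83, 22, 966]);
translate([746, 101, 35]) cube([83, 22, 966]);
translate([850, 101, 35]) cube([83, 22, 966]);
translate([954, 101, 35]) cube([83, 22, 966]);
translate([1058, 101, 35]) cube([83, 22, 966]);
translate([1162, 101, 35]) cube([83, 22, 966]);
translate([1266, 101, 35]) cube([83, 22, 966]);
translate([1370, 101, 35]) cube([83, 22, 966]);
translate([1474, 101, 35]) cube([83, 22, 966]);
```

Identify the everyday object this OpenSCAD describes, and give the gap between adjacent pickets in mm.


A fence section. The picket gap is 21 mm.

Two posts, two rails, 14 pickets — a fence section. Span 1479 mm holds 14 pickets of 83 mm with 15 equal gaps: ⌊(1479 − 14·83) / 15⌋ = 21 mm.


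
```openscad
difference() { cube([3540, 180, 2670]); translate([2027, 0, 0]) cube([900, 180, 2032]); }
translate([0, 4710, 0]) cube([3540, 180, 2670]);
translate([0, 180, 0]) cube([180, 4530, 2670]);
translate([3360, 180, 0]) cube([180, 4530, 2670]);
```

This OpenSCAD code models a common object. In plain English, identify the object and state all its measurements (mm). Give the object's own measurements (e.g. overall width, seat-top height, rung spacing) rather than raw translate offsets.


A single room: four walls, each 2670 mm tall and 180 mm thick, enclosing an outside footprint 3540×4890 mm (x × y), no floor or roof. The front and back walls (−y and +y sides) run the full x-width; the side walls fit between their inner faces. A door opening 900 mm wide and 2032 mm tall is cut through the front wall from the floor up, its −x edge 2027 mm from the wall's −x end.


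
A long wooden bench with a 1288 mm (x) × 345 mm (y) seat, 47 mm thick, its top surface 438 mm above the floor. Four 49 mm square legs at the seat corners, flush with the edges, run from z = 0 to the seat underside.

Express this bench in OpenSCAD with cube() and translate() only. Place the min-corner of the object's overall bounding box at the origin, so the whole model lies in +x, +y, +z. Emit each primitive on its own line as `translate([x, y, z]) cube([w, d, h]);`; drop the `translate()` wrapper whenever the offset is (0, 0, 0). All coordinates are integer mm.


// leg_h = 438 − 47 = 391
translate([0, 0, 391]) cube([1288, 345, 47]);
cube([49, 49, 391]);
translate([0, 296, 0]) cube([49, 49, 391]);
translate([1239, 0, 0]) cube([49, 49, 391]);
translate([1239, 296, 0]) cube([49, 49, 391]);


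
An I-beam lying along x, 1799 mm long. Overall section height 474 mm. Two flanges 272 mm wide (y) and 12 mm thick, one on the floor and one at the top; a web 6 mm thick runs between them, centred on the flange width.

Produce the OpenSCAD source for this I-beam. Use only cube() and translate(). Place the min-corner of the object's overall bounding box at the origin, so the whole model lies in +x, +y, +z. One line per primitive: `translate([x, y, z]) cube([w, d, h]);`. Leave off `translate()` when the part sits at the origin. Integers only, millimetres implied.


cube([1799, 272, 12]);
translate([0, 133, 12]) cube([1799, 6, 450]);
translate([0, 0, 462]) cube([1799, 272, 12]);


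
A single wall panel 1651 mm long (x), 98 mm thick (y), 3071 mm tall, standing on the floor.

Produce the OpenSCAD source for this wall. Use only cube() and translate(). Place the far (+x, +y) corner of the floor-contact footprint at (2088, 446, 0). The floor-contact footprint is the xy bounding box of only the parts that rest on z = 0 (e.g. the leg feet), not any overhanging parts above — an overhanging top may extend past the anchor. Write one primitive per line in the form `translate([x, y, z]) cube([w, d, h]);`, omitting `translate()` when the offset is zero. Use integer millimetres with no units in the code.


translate([437, 348, 0]) cube([1651, 98, 3071]);


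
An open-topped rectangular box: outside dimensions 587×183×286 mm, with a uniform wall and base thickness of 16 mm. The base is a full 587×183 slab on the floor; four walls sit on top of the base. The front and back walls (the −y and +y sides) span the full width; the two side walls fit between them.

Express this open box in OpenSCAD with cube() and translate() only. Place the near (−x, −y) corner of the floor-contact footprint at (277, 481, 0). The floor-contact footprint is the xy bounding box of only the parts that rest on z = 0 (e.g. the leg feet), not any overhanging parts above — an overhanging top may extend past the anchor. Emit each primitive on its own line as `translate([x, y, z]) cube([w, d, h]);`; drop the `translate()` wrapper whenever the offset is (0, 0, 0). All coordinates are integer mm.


translate([277, 481, 0]) cube([587, 183, 16]);
translate([277, 481, 16]) cube([587, 16, 270]);
translate([277, 648, 16]) cube([587, 16, 270]);
translate([277, 497, 16]) cube([16, 151, 270]);
translate([848, 497, 16]) cube([16, 151, 270]);


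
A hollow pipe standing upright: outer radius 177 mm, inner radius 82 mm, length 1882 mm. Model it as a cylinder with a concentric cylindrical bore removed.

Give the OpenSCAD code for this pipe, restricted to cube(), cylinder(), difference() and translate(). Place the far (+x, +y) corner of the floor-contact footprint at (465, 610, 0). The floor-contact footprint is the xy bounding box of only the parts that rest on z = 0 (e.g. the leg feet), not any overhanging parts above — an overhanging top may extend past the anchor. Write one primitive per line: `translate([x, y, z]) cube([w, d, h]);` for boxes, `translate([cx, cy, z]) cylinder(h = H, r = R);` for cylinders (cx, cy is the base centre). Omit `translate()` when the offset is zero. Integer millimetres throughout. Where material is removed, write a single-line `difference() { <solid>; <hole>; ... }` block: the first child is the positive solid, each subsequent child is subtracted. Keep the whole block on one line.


difference() { translate([288, 433, 0]) cylinder(h = 1882, r = 177); translate([288, 433, 0]) cylinder(h = 1882, r = 82); }


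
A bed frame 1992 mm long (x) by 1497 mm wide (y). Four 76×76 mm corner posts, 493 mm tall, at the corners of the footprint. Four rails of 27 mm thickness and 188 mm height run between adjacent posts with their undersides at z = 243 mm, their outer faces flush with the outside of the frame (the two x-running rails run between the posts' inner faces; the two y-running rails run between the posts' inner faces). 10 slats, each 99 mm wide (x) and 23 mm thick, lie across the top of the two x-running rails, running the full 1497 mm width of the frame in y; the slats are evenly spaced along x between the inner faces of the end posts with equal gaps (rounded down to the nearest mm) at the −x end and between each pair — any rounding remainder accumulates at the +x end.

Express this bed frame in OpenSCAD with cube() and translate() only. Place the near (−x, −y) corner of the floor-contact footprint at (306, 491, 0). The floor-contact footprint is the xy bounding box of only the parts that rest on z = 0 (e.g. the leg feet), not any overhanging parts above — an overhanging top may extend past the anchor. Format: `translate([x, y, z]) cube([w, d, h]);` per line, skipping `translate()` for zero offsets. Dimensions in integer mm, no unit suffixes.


translate([306, 491, 0]) cube([76, 76, 493]);
translate([306, 1912, 0]) cube([76, 76, 493]);
translate([2222, 491, 0]) cube([76, 76, 493]);
translate([2222, 1912, 0]) cube([76, 76, 493]);
translate([382, 491, 243]) cube([1840, 27, 188]);
translate([382, 1961, 243]) cube([1840, 27, 188]);
translate([306, 567, 243]) cube([27, 1345, 188]);
translate([2271, 567, 243]) cube([27, 1345, 188]);
translate([459, 491, 431]) cube([99, 1497, 23]);
translate([635, 491, 431]) cube([99, 1497, 23]);
translate([811, 491, 431]) cube([99, 1497, 23]);
translate([987, 491, 431]) cube([99, 1497, 23]);
translate([1163, 491, 431]) cube([99, 1497, 23]);
translate([1339, 491, 431]) cube([99, 1497, 23]);
translate([1515, 491, 431]) cube([99, 1497, 23]);
translate([1691, 491, 431]) cube([99, 1497, 23]);
translate([1867, 491, 431]) cube([99, 1497, 23]);
translate([2043, 491, 431]) cube([99, 1497, 23]);


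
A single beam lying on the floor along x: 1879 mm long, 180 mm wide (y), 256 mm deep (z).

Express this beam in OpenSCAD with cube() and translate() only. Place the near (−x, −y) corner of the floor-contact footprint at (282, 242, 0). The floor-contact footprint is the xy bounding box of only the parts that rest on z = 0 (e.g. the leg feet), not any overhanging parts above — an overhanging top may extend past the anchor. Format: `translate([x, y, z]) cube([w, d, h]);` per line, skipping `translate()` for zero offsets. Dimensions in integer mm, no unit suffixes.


translate([282, 242, 0]) cube([1879, 180, 256]);


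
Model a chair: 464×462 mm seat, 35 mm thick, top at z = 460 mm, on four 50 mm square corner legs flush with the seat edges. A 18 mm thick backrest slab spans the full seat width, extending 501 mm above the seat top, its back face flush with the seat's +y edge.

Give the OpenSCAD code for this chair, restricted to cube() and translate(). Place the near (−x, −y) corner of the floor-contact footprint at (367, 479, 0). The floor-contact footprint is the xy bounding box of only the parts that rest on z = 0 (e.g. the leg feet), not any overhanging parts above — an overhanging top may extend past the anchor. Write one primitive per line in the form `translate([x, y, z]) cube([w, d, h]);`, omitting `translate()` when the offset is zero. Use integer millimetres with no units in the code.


translate([367, 479, 425]) cube([464, 462, 35]);
translate([367, 479, 0]) cube([50, 50, 425]);
translate([781, 479, 0]) cube([50, 50, 425]);
translate([367, 891, 0]) cube([50, 50, 425]);
translate([781, 891, 0]) cube([50, 50, 425]);
translate([367, 923, 460]) cube([464, 18, 501]);


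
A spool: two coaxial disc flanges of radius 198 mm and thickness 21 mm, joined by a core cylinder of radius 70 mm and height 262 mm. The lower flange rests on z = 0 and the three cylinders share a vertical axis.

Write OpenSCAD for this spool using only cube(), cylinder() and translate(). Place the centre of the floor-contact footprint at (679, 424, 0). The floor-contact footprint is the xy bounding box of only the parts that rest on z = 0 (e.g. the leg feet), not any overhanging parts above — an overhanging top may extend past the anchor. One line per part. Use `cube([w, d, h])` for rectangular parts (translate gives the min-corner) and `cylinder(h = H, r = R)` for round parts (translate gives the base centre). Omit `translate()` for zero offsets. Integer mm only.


translate([679, 424, 0]) cylinder(h = 21, r = 198);
translate([679, 424, 21]) cylinder(h = 262, r = 70);
translate([679, 424, 283]) cylinder(h = 21, r = 198);


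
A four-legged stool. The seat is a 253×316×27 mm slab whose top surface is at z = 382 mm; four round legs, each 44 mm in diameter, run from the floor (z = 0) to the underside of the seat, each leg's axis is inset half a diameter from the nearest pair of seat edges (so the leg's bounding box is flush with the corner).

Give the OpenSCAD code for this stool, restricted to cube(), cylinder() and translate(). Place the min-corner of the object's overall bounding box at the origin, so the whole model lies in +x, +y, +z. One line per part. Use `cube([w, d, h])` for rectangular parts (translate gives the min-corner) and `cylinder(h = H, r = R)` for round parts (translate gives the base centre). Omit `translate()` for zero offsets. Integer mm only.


translate([0, 0, 355]) cube([253, 316, 27]);
translate([22, 22, 0]) cylinder(h = 355, r = 22);
translate([231, 22, 0]) cylinder(h = 355, r = 22);
translate([22, 294, 0]) cylinder(h = 355, r = 22);
translate([231, 294, 0]) cylinder(h = 355, r = 22);


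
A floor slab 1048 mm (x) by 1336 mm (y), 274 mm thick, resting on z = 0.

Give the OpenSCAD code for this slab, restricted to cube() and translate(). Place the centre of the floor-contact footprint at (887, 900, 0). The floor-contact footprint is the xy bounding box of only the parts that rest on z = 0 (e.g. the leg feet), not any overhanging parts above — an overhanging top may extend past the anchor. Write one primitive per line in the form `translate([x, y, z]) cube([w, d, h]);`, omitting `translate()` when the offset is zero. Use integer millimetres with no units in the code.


translate([363, 232, 0]) cube([1048, 1336, 274]);


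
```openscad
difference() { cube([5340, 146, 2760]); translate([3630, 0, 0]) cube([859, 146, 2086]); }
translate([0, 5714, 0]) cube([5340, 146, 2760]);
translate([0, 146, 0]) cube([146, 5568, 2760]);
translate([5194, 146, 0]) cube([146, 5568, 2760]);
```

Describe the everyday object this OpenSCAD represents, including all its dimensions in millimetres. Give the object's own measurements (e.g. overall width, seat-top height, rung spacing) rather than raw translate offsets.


A single room: four walls, each 2760 mm tall and 146 mm thick, enclosing an outside footprint 5340×5860 mm (x × y), no floor or roof. The front and back walls (−y and +y sides) run the full x-width; the side walls fit between their inner faces. A door opening 859 mm wide and 2086 mm tall is cut through the front wall from the floor up, its −x edge 3630 mm from the wall's −x end.


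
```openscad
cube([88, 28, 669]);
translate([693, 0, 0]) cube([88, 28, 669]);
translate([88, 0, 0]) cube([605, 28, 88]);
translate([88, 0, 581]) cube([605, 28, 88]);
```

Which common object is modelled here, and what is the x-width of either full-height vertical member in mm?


A picture frame. The border width is 88 mm.

Four thin pieces enclosing a rectangular opening — a picture frame. The two full-height stiles are 669 mm tall; the top rail sits at z = 581 and is 88 mm tall, so the border above the opening is 669 − 581 = 88 mm, matching the stile x-width.


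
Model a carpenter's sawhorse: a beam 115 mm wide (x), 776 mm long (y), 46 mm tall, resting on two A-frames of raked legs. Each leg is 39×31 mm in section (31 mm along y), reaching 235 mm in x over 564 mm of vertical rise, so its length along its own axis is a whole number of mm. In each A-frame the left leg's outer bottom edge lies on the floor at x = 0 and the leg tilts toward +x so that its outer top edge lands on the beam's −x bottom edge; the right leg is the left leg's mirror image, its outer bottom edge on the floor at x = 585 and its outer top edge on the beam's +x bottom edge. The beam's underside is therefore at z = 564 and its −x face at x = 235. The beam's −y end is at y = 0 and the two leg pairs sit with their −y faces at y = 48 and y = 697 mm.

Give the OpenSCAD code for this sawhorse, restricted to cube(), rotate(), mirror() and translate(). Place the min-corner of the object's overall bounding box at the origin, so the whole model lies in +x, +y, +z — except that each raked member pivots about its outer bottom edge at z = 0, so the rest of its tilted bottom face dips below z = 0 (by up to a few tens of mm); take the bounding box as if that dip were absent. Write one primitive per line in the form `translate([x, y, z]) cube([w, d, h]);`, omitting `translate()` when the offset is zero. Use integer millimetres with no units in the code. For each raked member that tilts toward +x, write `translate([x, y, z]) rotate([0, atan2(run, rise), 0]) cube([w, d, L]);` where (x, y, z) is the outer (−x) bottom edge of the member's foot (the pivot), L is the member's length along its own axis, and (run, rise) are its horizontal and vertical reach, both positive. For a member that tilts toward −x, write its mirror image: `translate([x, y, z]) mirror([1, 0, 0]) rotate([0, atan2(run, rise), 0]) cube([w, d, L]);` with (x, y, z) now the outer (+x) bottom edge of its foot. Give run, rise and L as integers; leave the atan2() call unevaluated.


// leg length = √(235² + 564²) = 611
// right-leg outer foot x = 2·235 + 115 = 585
// beam min-corner = (235, 0, 564)
translate([235, 0, 564]) cube([115, 776, 46]);
translate([0, 48, 0]) rotate([0, atan2(235, 564), 0]) cube([39, 31, 611]);
translate([585, 48, 0]) mirror([1, 0, 0]) rotate([0, atan2(235, 564), 0]) cube([39, 31, 611]);
translate([0, 697, 0]) rotate([0, atan2(235, 564), 0]) cube([39, 31, 611]);
translate([585, 697, 0]) mirror([1, 0, 0]) rotate([0, atan2(235, 564), 0]) cube([39, 31, 611]);


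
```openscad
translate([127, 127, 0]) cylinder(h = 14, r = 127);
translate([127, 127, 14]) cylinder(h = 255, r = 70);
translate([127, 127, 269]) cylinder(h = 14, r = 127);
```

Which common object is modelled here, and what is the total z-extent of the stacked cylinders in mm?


A spool. The overall height is 283 mm.

Three coaxial cylinders, large–small–large — a spool. Two 14 mm flanges and a 255 mm core give 14 + 255 + 14 = 283 mm.


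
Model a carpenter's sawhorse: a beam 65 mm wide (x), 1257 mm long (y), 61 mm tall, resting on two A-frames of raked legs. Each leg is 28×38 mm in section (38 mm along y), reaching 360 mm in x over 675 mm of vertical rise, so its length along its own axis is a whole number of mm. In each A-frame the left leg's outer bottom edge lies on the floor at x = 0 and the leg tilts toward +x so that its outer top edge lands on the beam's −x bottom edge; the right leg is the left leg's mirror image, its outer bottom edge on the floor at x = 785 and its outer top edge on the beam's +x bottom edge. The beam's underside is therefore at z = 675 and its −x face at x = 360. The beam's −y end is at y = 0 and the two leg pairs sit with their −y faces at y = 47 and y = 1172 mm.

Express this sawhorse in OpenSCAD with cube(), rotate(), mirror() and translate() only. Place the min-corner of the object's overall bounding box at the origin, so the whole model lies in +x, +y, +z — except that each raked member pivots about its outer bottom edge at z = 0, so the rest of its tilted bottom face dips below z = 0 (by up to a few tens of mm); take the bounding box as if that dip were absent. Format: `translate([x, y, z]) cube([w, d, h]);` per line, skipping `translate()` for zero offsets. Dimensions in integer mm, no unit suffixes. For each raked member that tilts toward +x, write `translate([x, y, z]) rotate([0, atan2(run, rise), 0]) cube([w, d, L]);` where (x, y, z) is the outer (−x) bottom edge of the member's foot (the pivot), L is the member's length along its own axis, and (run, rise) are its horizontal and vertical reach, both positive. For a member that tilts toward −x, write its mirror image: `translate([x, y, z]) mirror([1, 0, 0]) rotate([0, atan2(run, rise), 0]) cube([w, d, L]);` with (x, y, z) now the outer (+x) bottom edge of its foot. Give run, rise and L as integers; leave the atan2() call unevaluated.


translate([360, 0, 675]) cube([65, 1257, 61]);
translate([0, 47, 0]) rotate([0, atan2(360, 675), 0]) cube([28, 38, 765]);
translate([785, 47, 0]) mirror([1, 0, 0]) rotate([0, atan2(360, 675), 0]) cube([28, 38, 765]);
translate([0, 1172, 0]) rotate([0, atan2(360, 675), 0]) cube([28, 38, 765]);
translate([785, 1172, 0]) mirror([1, 0, 0]) rotate([0, atan2(360, 675), 0]) cube([28, 38, 765]);
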